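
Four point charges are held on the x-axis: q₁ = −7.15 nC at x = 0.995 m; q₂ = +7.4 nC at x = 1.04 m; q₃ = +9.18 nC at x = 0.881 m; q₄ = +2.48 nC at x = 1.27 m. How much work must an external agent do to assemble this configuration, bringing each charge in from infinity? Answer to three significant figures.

-1.12×10⁻⁵ J

The work to assemble the configuration equals its total potential energy, U = Σ kqᵢqⱼ/rᵢⱼ over all pairs.
Pair separations: r₁₂ = 0.0450 m, r₁₃ = 0.114 m, r₁₄ = 0.275 m, r₂₃ = 0.159 m, r₂₄ = 0.230 m, r₃₄ = 0.389 m.
Summing all 6 pair terms gives U = -1.12×10⁻⁵ J.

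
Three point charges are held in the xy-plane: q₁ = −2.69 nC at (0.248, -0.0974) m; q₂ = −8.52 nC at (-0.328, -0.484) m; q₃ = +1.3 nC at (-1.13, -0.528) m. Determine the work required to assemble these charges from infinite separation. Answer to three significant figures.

1.51×10⁻⁷ J

The assembly work is the sum of pairwise potential energies, U = Σ_{i<j} kqᵢqⱼ/rᵢⱼ.
Pair separations: r₁₂ = 0.694 m, r₁₃ = 1.44 m, r₂₃ = 0.803 m.
U = (2.97×10⁻⁷) + (-2.18×10⁻⁸) + (-1.24×10⁻⁷) = 1.51×10⁻⁷ J.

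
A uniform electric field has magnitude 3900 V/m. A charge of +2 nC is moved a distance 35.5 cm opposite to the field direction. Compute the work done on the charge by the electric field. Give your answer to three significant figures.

-2.77×10⁻⁶ J

The potential change for a displacement 35.5 cm opposite to the field direction is ΔV = +Ed = 1380 V.
W_field = −qΔV = -2.77×10⁻⁶ J.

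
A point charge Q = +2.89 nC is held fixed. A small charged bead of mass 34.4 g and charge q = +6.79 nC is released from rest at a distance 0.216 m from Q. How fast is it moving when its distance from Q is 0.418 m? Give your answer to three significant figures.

Only the electrostatic force acts, so mechanical energy is conserved: ½mv² = U₁ − U₂ = kQq(1/r₁ − 1/r₂).
U₁ − U₂ = (8.99×10⁹ N·m²/C²)(2.89×10⁻⁹ C)(6.79×10⁻⁹ C)(1/0.216 − 1/0.418) = 3.95×10⁻⁷ J.
v = √(2·3.95×10⁻⁷/0.0344) = 4.79×10⁻³ m/s.

4.79×10⁻³ m/s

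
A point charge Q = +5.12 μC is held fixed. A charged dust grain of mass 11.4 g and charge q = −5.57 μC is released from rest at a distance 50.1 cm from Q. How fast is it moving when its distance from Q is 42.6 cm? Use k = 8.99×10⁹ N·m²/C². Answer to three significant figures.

Only the electrostatic force acts, so mechanical energy is conserved: ½mv² = U₁ − U₂ = kQq(1/r₁ − 1/r₂).
U₁ − U₂ = (8.99×10⁹ N·m²/C²)(5.12×10⁻⁶ C)(-5.57×10⁻⁶ C)(1/0.501 − 1/0.426) = 0.0901 J.
v = √(2·0.0901/0.0114) = 3.98 m/s.

3.98 m/s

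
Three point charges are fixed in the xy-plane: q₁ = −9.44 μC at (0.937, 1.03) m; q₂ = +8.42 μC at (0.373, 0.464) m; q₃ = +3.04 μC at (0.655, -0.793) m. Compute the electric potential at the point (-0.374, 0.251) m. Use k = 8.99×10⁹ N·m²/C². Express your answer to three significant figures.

The total potential is the scalar sum of each charge's contribution, V = Σ kqᵢ/rᵢ.
Distances from the field point to each charge: r₁ = 1.52 m, r₂ = 0.777 m, r₃ = 1.47 m.
V = k[(-9.44×10⁻⁶)/(1.52) + (8.42×10⁻⁶)/(0.777) + (3.04×10⁻⁶)/(1.47)] = 6.04×10⁴ V.

6.04×10⁴ V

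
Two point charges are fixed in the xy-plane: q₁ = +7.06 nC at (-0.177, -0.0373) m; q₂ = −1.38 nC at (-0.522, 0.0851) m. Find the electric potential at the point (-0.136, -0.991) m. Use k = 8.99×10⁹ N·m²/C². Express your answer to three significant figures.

55.6 V

Electric potential is a scalar, so the contributions from each charge add algebraically: V = Σ kqᵢ/rᵢ.
Distances from the field point to each charge: r₁ = 0.955 m, r₂ = 1.14 m.
V = k[(7.06×10⁻⁹)/(0.955) + (-1.38×10⁻⁹)/(1.14)] = 55.6 V.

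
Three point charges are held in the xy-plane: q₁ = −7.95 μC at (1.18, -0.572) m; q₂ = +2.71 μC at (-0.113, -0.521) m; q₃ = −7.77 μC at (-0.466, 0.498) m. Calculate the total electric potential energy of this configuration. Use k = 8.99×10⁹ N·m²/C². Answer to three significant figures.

-0.0423 J

The assembly work is the sum of pairwise potential energies, U = Σ_{i<j} kqᵢqⱼ/rᵢⱼ.
Pair separations: r₁₂ = 1.29 m, r₁₃ = 1.96 m, r₂₃ = 1.08 m.
U = (-0.150) + (0.283) + (-0.176) = -0.0423 J.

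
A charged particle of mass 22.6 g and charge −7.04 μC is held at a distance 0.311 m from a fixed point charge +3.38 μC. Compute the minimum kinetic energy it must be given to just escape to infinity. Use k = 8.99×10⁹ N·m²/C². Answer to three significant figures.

0.688 J

To just escape, total mechanical energy must reach zero at infinity: ½mv²_min + U = 0, so ½mv²_min = −U = |kQq|/r.
|U| = |kQq|/r = (8.99×10⁹ N·m²/C²)(3.38×10⁻⁶)(7.04×10⁻⁶)/(0.311) = 0.688 J.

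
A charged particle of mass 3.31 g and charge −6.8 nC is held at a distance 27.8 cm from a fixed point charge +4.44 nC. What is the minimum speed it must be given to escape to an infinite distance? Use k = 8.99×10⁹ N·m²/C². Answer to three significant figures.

0.0243 m/s

To just escape, total mechanical energy must reach zero at infinity: ½mv²_min + U = 0, so ½mv²_min = −U = |kQq|/r.
|U| = |kQq|/r = (8.99×10⁹ N·m²/C²)(4.44×10⁻⁹)(6.80×10⁻⁹)/(0.278) = 9.76×10⁻⁷ J.
v_min = √(2|U|/m) = √(2·9.76×10⁻⁷/3.31×10⁻³) = 0.0243 m/s.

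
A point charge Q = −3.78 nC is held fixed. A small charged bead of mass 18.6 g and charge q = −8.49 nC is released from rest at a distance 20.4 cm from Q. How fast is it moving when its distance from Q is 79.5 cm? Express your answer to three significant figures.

0.0106 m/s

Only the electrostatic force acts, so mechanical energy is conserved: ½mv² = U₁ − U₂ = kQq(1/r₁ − 1/r₂).
U₁ − U₂ = (8.99×10⁹ N·m²/C²)(-3.78×10⁻⁹ C)(-8.49×10⁻⁹ C)(1/0.204 − 1/0.795) = 1.05×10⁻⁶ J.
v = √(2·1.05×10⁻⁶/0.0186) = 0.0106 m/s.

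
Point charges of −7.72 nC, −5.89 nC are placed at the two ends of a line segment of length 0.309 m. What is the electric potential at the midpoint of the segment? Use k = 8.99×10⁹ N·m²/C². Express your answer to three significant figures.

Electric potential is a scalar, so the contributions from each charge add algebraically: V = Σ kqᵢ/rᵢ.
Each charge is 0.154 m from the midpoint.
V = k[(-7.72×10⁻⁹)/(0.154) + (-5.89×10⁻⁹)/(0.154)] = -792 V.

-792 V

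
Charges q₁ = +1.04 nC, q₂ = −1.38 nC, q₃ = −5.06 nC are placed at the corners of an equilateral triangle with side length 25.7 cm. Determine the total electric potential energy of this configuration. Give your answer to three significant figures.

9.98×10⁻⁹ J

The work to assemble the configuration equals its total potential energy, U = Σ kqᵢqⱼ/rᵢⱼ over all pairs.
All three pair separations equal the side length, 0.257 m.
U = (-5.02×10⁻⁸) + (-1.84×10⁻⁷) + (2.44×10⁻⁷) = 9.98×10⁻⁹ J.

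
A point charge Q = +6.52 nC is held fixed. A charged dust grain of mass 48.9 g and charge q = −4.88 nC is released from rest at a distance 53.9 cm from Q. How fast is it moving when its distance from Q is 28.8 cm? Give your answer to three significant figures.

4.35×10⁻³ m/s

Only the electrostatic force acts, so mechanical energy is conserved: ½mv² = U₁ − U₂ = kQq(1/r₁ − 1/r₂).
U₁ − U₂ = (8.99×10⁹ N·m²/C²)(6.52×10⁻⁹ C)(-4.88×10⁻⁹ C)(1/0.539 − 1/0.288) = 4.63×10⁻⁷ J.
v = √(2·4.63×10⁻⁷/0.0489) = 4.35×10⁻³ m/s.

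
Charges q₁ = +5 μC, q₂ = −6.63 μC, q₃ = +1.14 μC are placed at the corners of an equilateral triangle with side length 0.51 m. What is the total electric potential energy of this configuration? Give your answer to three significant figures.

-0.617 J

The work to assemble the configuration equals its total potential energy, U = Σ kqᵢqⱼ/rᵢⱼ over all pairs.
All three pair separations equal the side length, 0.510 m.
U = (-0.584) + (0.100) + (-0.133) = -0.617 J.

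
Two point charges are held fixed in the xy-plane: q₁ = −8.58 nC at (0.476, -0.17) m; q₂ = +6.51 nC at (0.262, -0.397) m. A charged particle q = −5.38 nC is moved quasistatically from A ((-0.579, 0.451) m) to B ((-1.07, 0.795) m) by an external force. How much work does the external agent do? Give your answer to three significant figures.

-2.38×10⁻⁸ J

For quasistatic motion the external work equals the change in potential energy: W_ext = qΔV = q(V_B − V_A).
At A: distances to the source charges are 1.22 m, 1.19 m; V_A = Σ kqᵢ/rᵢ = -14.0 V.
At B: distances to the source charges are 1.82 m, 1.79 m; V_B = Σ kqᵢ/rᵢ = -9.58 V.
ΔV = V_B − V_A = 4.42 V.
W_ext = qΔV = (-5.38×10⁻⁹ C)(4.42 V) = -2.38×10⁻⁸ J.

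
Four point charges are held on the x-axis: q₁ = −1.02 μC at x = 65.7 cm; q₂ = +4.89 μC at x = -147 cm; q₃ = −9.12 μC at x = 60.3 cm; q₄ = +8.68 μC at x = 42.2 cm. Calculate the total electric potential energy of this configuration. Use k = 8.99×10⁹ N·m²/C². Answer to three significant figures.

The work to assemble the configuration equals its total potential energy, U = Σ kqᵢqⱼ/rᵢⱼ over all pairs.
Pair separations: r₁₂ = 2.13 m, r₁₃ = 0.0540 m, r₁₄ = 0.235 m, r₂₃ = 2.07 m, r₂₄ = 1.89 m, r₃₄ = 0.181 m.
Summing all 6 pair terms gives U = -2.73 J.

-2.73 J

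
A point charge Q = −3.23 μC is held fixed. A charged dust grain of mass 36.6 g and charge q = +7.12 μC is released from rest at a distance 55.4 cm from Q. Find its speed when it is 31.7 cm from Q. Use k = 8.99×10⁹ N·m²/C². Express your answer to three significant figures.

Only the electrostatic force acts, so mechanical energy is conserved: ½mv² = U₁ − U₂ = kQq(1/r₁ − 1/r₂).
U₁ − U₂ = (8.99×10⁹ N·m²/C²)(-3.23×10⁻⁶ C)(7.12×10⁻⁶ C)(1/0.554 − 1/0.317) = 0.279 J.
v = √(2·0.279/0.0366) = 3.90 m/s.

3.90 m/s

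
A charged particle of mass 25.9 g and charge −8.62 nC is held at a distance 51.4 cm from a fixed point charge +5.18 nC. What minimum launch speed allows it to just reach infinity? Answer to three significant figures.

To just escape, total mechanical energy must reach zero at infinity: ½mv²_min + U = 0, so ½mv²_min = −U = |kQq|/r.
|U| = |kQq|/r = (8.99×10⁹ N·m²/C²)(5.18×10⁻⁹)(8.62×10⁻⁹)/(0.514) = 7.81×10⁻⁷ J.
v_min = √(2|U|/m) = √(2·7.81×10⁻⁷/0.0259) = 7.77×10⁻³ m/s.

7.77×10⁻³ m/s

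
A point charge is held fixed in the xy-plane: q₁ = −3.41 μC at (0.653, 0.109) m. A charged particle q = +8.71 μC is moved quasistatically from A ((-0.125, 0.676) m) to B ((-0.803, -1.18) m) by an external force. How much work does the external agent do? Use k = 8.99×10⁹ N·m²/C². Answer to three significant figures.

0.140 J

For quasistatic motion the external work equals the change in potential energy: W_ext = qΔV = q(V_B − V_A).
At A: distance to the source charge is 0.963 m; V_A = kq₁/r = -3.18×10⁴ V.
At B: distance to the source charge is 1.94 m; V_B = kq₁/r = -1.58×10⁴ V.
ΔV = V_B − V_A = 1.61×10⁴ V.
W_ext = qΔV = (8.71×10⁻⁶ C)(1.61×10⁴ V) = 0.140 J.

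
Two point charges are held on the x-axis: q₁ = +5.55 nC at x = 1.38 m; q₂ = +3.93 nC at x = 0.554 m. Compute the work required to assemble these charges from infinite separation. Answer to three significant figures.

The assembly work is the sum of pairwise potential energies, U = Σ_{i<j} kqᵢqⱼ/rᵢⱼ.
Pair separations: r₁₂ = 0.826 m.
U = (2.37×10⁻⁷) = 2.37×10⁻⁷ J.

2.37×10⁻⁷ J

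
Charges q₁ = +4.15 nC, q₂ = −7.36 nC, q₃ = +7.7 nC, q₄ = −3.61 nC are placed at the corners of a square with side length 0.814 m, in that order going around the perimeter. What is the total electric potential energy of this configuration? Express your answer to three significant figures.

-9.79×10⁻⁷ J

The assembly work is the sum of pairwise potential energies, U = Σ_{i<j} kqᵢqⱼ/rᵢⱼ.
The four side pairs have separation 0.814 m and the two diagonal pairs 1.15 m.
Summing all 6 pair terms gives U = -9.79×10⁻⁷ J.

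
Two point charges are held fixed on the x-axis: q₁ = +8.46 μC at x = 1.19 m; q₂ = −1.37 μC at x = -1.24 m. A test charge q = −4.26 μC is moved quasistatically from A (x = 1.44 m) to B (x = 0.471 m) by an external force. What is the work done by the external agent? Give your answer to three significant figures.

For quasistatic motion the external work equals the change in potential energy: W_ext = qΔV = q(V_B − V_A).
At A: distances to the source charges are 0.250 m, 2.68 m; V_A = Σ kqᵢ/rᵢ = 3.00×10⁵ V.
At B: distances to the source charges are 0.719 m, 1.71 m; V_B = Σ kqᵢ/rᵢ = 9.86×10⁴ V.
ΔV = V_B − V_A = -2.01×10⁵ V.
W_ext = qΔV = (-4.26×10⁻⁶ C)(-2.01×10⁵ V) = 0.856 J.

0.856 J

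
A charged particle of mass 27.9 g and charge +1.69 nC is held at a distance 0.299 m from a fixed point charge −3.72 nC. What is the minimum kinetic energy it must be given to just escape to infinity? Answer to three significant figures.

To just escape, total mechanical energy must reach zero at infinity: ½mv²_min + U = 0, so ½mv²_min = −U = |kQq|/r.
|U| = |kQq|/r = (8.99×10⁹ N·m²/C²)(3.72×10⁻⁹)(1.69×10⁻⁹)/(0.299) = 1.89×10⁻⁷ J.

1.89×10⁻⁷ J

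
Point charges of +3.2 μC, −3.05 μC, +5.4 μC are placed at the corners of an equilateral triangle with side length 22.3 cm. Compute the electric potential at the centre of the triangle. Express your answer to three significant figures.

The total potential is the scalar sum of each charge's contribution, V = Σ kqᵢ/rᵢ.
The distance from each vertex to the centroid is a/√3 = 0.129 m.
V = k[(3.20×10⁻⁶)/(0.129) + (-3.05×10⁻⁶)/(0.129) + (5.40×10⁻⁶)/(0.129)] = 3.88×10⁵ V.

3.88×10⁵ V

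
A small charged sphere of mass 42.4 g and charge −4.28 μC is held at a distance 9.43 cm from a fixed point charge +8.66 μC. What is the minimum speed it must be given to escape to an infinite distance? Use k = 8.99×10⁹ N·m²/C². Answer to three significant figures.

12.9 m/s

To just escape, total mechanical energy must reach zero at infinity: ½mv²_min + U = 0, so ½mv²_min = −U = |kQq|/r.
|U| = |kQq|/r = (8.99×10⁹ N·m²/C²)(8.66×10⁻⁶)(4.28×10⁻⁶)/(0.0943) = 3.53 J.
v_min = √(2|U|/m) = √(2·3.53/0.0424) = 12.9 m/s.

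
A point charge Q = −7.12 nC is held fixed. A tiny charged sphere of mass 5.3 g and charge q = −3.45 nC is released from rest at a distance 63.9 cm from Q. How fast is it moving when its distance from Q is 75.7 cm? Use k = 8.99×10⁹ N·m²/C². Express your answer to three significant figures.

4.51×10⁻³ m/s

Only the electrostatic force acts, so mechanical energy is conserved: ½mv² = U₁ − U₂ = kQq(1/r₁ − 1/r₂).
U₁ − U₂ = (8.99×10⁹ N·m²/C²)(-7.12×10⁻⁹ C)(-3.45×10⁻⁹ C)(1/0.639 − 1/0.757) = 5.39×10⁻⁸ J.
v = √(2·5.39×10⁻⁸/5.30×10⁻³) = 4.51×10⁻³ m/s.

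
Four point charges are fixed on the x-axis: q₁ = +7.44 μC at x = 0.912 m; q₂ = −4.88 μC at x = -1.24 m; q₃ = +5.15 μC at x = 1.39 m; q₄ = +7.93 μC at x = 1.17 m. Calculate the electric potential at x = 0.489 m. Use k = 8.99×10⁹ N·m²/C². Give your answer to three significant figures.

2.89×10⁵ V

Electric potential is a scalar, so the contributions from each charge add algebraically: V = Σ kqᵢ/rᵢ.
Distances from the field point to each charge: r₁ = 0.423 m, r₂ = 1.73 m, r₃ = 0.901 m, r₄ = 0.681 m.
V = k[(7.44×10⁻⁶)/(0.423) + (-4.88×10⁻⁶)/(1.73) + (5.15×10⁻⁶)/(0.901) + (7.93×10⁻⁶)/(0.681)] = 2.89×10⁵ V.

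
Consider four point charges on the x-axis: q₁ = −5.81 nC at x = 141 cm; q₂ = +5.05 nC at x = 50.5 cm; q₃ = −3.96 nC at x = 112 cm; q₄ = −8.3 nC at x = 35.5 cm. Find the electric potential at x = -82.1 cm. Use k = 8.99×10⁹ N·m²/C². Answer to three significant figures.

-71.0 V

Electric potential is a scalar, so the contributions from each charge add algebraically: V = Σ kqᵢ/rᵢ.
Distances from the field point to each charge: r₁ = 2.23 m, r₂ = 1.33 m, r₃ = 1.94 m, r₄ = 1.18 m.
V = k[(-5.81×10⁻⁹)/(2.23) + (5.05×10⁻⁹)/(1.33) + (-3.96×10⁻⁹)/(1.94) + (-8.30×10⁻⁹)/(1.18)] = -71.0 V.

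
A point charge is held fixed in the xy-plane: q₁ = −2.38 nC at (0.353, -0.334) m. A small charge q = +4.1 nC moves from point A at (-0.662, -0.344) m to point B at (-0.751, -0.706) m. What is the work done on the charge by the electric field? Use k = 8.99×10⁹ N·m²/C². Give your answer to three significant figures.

-1.11×10⁻⁸ J

The work done by the electric force is W_field = −ΔU = −q(V_B − V_A) = q(V_A − V_B).
At A: distance to the source charge is 1.02 m; V_A = kq₁/r = -21.1 V.
At B: distance to the source charge is 1.16 m; V_B = kq₁/r = -18.4 V.
ΔV = V_B − V_A = 2.71 V.
W_field = −qΔV = −(4.10×10⁻⁹ C)(2.71 V) = -1.11×10⁻⁸ J.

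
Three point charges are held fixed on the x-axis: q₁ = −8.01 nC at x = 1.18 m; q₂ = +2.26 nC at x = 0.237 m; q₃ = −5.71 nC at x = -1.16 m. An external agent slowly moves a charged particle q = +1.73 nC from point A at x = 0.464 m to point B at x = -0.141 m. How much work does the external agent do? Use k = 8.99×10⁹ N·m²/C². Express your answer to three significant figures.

For quasistatic motion the external work equals the change in potential energy: W_ext = qΔV = q(V_B − V_A).
At A: distances to the source charges are 0.716 m, 0.227 m, 1.62 m; V_A = Σ kqᵢ/rᵢ = -42.7 V.
At B: distances to the source charges are 1.32 m, 0.378 m, 1.02 m; V_B = Σ kqᵢ/rᵢ = -51.1 V.
ΔV = V_B − V_A = -8.46 V.
W_ext = qΔV = (1.73×10⁻⁹ C)(-8.46 V) = -1.46×10⁻⁸ J.

-1.46×10⁻⁸ J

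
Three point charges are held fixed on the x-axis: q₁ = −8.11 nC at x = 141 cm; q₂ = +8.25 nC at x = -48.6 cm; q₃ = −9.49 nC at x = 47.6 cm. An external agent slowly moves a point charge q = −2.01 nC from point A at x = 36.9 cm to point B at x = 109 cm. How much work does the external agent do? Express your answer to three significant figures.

-9.26×10⁻⁷ J

For quasistatic motion the external work equals the change in potential energy: W_ext = qΔV = q(V_B − V_A).
At A: distances to the source charges are 1.04 m, 0.855 m, 0.107 m; V_A = Σ kqᵢ/rᵢ = -781 V.
At B: distances to the source charges are 0.320 m, 1.58 m, 0.614 m; V_B = Σ kqᵢ/rᵢ = -320 V.
ΔV = V_B − V_A = 461 V.
W_ext = qΔV = (-2.01×10⁻⁹ C)(461 V) = -9.26×10⁻⁷ J.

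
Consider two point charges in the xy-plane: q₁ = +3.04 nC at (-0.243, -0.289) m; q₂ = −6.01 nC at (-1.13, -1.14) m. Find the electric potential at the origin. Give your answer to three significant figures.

Electric potential is a scalar, so the contributions from each charge add algebraically: V = Σ kqᵢ/rᵢ.
Distances from the field point to each charge: r₁ = 0.378 m, r₂ = 1.61 m.
V = k[(3.04×10⁻⁹)/(0.378) + (-6.01×10⁻⁹)/(1.61)] = 38.7 V.

38.7 V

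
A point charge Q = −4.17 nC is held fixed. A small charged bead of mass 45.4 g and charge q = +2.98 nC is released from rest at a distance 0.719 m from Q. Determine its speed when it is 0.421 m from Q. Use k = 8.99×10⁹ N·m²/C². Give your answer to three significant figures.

Only the electrostatic force acts, so mechanical energy is conserved: ½mv² = U₁ − U₂ = kQq(1/r₁ − 1/r₂).
U₁ − U₂ = (8.99×10⁹ N·m²/C²)(-4.17×10⁻⁹ C)(2.98×10⁻⁹ C)(1/0.719 − 1/0.421) = 1.10×10⁻⁷ J.
v = √(2·1.10×10⁻⁷/0.0454) = 2.20×10⁻³ m/s.

2.20×10⁻³ m/s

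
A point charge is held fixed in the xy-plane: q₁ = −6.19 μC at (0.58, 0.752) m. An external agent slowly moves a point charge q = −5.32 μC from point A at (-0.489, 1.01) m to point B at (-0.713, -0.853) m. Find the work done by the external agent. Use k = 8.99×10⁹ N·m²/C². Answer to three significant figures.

-0.126 J

For quasistatic motion the external work equals the change in potential energy: W_ext = qΔV = q(V_B − V_A).
At A: distance to the source charge is 1.10 m; V_A = kq₁/r = -5.06×10⁴ V.
At B: distance to the source charge is 2.06 m; V_B = kq₁/r = -2.70×10⁴ V.
ΔV = V_B − V_A = 2.36×10⁴ V.
W_ext = qΔV = (-5.32×10⁻⁶ C)(2.36×10⁴ V) = -0.126 J.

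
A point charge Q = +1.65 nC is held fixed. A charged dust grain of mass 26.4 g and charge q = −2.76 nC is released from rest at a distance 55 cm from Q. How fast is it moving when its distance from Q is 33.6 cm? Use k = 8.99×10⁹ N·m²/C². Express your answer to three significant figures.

1.90×10⁻³ m/s

Only the electrostatic force acts, so mechanical energy is conserved: ½mv² = U₁ − U₂ = kQq(1/r₁ − 1/r₂).
U₁ − U₂ = (8.99×10⁹ N·m²/C²)(1.65×10⁻⁹ C)(-2.76×10⁻⁹ C)(1/0.550 − 1/0.336) = 4.74×10⁻⁸ J.
v = √(2·4.74×10⁻⁸/0.0264) = 1.90×10⁻³ m/s.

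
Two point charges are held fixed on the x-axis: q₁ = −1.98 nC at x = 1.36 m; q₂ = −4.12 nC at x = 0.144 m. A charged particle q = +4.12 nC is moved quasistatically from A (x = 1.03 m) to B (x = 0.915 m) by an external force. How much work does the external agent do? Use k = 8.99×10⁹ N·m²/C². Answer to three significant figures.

For quasistatic motion the external work equals the change in potential energy: W_ext = qΔV = q(V_B − V_A).
At A: distances to the source charges are 0.330 m, 0.886 m; V_A = Σ kqᵢ/rᵢ = -95.7 V.
At B: distances to the source charges are 0.445 m, 0.771 m; V_B = Σ kqᵢ/rᵢ = -88.0 V.
ΔV = V_B − V_A = 7.70 V.
W_ext = qΔV = (4.12×10⁻⁹ C)(7.70 V) = 3.17×10⁻⁸ J.

3.17×10⁻⁸ J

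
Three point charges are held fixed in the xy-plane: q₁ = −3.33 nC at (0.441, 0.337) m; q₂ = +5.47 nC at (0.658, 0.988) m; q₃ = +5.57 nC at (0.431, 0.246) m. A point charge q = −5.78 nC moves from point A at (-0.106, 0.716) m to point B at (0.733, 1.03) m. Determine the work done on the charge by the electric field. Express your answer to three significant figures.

2.92×10⁻⁶ J

The work done by the electric force is W_field = −ΔU = −q(V_B − V_A) = q(V_A − V_B).
At A: distances to the source charges are 0.665 m, 0.811 m, 0.714 m; V_A = Σ kqᵢ/rᵢ = 85.8 V.
At B: distances to the source charges are 0.752 m, 0.0860 m, 0.840 m; V_B = Σ kqᵢ/rᵢ = 592 V.
ΔV = V_B − V_A = 506 V.
W_field = −qΔV = −(-5.78×10⁻⁹ C)(506 V) = 2.92×10⁻⁶ J.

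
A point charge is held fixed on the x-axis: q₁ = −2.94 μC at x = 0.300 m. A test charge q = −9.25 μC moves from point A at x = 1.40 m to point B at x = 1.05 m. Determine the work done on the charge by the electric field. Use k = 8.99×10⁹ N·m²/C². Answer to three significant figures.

The work done by the electric force is W_field = −ΔU = −q(V_B − V_A) = q(V_A − V_B).
At A: distance to the source charge is 1.10 m; V_A = kq₁/r = -2.40×10⁴ V.
At B: distance to the source charge is 0.750 m; V_B = kq₁/r = -3.52×10⁴ V.
ΔV = V_B − V_A = -1.12×10⁴ V.
W_field = −qΔV = −(-9.25×10⁻⁶ C)(-1.12×10⁴ V) = -0.104 J.

-0.104 J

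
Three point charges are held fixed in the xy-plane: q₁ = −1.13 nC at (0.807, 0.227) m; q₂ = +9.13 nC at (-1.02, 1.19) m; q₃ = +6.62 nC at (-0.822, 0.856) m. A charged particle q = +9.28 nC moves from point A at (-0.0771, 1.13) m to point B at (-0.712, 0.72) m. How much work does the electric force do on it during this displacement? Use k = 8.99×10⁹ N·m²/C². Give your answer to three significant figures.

-3.03×10⁻⁶ J

The work done by the electric force is W_field = −ΔU = −q(V_B − V_A) = q(V_A − V_B).
At A: distances to the source charges are 1.26 m, 0.945 m, 0.794 m; V_A = Σ kqᵢ/rᵢ = 154 V.
At B: distances to the source charges are 1.60 m, 0.562 m, 0.175 m; V_B = Σ kqᵢ/rᵢ = 480 V.
ΔV = V_B − V_A = 326 V.
W_field = −qΔV = −(9.28×10⁻⁹ C)(326 V) = -3.03×10⁻⁶ J.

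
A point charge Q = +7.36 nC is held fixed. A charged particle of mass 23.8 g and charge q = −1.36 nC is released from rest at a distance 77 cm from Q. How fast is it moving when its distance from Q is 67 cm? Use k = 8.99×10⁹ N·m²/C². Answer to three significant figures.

Only the electrostatic force acts, so mechanical energy is conserved: ½mv² = U₁ − U₂ = kQq(1/r₁ − 1/r₂).
U₁ − U₂ = (8.99×10⁹ N·m²/C²)(7.36×10⁻⁹ C)(-1.36×10⁻⁹ C)(1/0.770 − 1/0.670) = 1.74×10⁻⁸ J.
v = √(2·1.74×10⁻⁸/0.0238) = 1.21×10⁻³ m/s.

1.21×10⁻³ m/s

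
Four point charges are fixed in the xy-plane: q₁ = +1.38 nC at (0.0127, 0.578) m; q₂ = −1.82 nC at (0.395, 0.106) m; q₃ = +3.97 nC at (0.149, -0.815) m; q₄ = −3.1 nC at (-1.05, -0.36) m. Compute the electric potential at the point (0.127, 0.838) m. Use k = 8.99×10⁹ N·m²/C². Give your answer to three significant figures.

27.7 V

Electric potential is a scalar, so the contributions from each charge add algebraically: V = Σ kqᵢ/rᵢ.
Distances from the field point to each charge: r₁ = 0.284 m, r₂ = 0.780 m, r₃ = 1.65 m, r₄ = 1.68 m.
V = k[(1.38×10⁻⁹)/(0.284) + (-1.82×10⁻⁹)/(0.780) + (3.97×10⁻⁹)/(1.65) + (-3.10×10⁻⁹)/(1.68)] = 27.7 V.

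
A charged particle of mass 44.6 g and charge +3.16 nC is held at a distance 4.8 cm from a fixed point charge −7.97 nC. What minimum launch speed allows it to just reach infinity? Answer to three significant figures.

0.0145 m/s

To just escape, total mechanical energy must reach zero at infinity: ½mv²_min + U = 0, so ½mv²_min = −U = |kQq|/r.
|U| = |kQq|/r = (8.99×10⁹ N·m²/C²)(7.97×10⁻⁹)(3.16×10⁻⁹)/(0.0480) = 4.72×10⁻⁶ J.
v_min = √(2|U|/m) = √(2·4.72×10⁻⁶/0.0446) = 0.0145 m/s.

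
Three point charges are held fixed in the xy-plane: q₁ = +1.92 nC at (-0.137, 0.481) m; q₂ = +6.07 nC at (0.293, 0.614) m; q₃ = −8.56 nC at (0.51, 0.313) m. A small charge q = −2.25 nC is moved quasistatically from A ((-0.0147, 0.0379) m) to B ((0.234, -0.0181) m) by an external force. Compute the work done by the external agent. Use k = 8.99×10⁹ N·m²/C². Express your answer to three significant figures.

1.26×10⁻⁷ J

For quasistatic motion the external work equals the change in potential energy: W_ext = qΔV = q(V_B − V_A).
At A: distances to the source charges are 0.460 m, 0.653 m, 0.592 m; V_A = Σ kqᵢ/rᵢ = -8.79 V.
At B: distances to the source charges are 0.622 m, 0.635 m, 0.431 m; V_B = Σ kqᵢ/rᵢ = -64.8 V.
ΔV = V_B − V_A = -56.0 V.
W_ext = qΔV = (-2.25×10⁻⁹ C)(-56.0 V) = 1.26×10⁻⁷ J.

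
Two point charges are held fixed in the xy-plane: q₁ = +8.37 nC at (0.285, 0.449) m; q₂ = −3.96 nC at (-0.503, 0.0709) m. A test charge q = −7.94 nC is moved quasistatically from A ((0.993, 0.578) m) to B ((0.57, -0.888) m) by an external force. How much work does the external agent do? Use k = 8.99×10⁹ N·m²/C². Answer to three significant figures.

For quasistatic motion the external work equals the change in potential energy: W_ext = qΔV = q(V_B − V_A).
At A: distances to the source charges are 0.720 m, 1.58 m; V_A = Σ kqᵢ/rᵢ = 82.0 V.
At B: distances to the source charges are 1.37 m, 1.44 m; V_B = Σ kqᵢ/rᵢ = 30.3 V.
ΔV = V_B − V_A = -51.7 V.
W_ext = qΔV = (-7.94×10⁻⁹ C)(-51.7 V) = 4.11×10⁻⁷ J.

4.11×10⁻⁷ J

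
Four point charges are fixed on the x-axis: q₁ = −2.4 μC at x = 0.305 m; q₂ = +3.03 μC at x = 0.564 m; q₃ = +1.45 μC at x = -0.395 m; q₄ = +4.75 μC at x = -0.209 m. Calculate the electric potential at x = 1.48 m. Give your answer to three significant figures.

4.36×10⁴ V

The total potential is the scalar sum of each charge's contribution, V = Σ kqᵢ/rᵢ.
Distances from the field point to each charge: r₁ = 1.18 m, r₂ = 0.916 m, r₃ = 1.88 m, r₄ = 1.69 m.
V = k[(-2.40×10⁻⁶)/(1.18) + (3.03×10⁻⁶)/(0.916) + (1.45×10⁻⁶)/(1.88) + (4.75×10⁻⁶)/(1.69)] = 4.36×10⁴ V.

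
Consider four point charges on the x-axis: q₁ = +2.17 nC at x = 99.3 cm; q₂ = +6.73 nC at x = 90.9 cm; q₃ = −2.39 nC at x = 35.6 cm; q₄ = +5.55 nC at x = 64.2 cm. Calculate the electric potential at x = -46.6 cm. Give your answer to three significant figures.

76.3 V

The total potential is the scalar sum of each charge's contribution, V = Σ kqᵢ/rᵢ.
Distances from the field point to each charge: r₁ = 1.46 m, r₂ = 1.38 m, r₃ = 0.822 m, r₄ = 1.11 m.
V = k[(2.17×10⁻⁹)/(1.46) + (6.73×10⁻⁹)/(1.38) + (-2.39×10⁻⁹)/(0.822) + (5.55×10⁻⁹)/(1.11)] = 76.3 V.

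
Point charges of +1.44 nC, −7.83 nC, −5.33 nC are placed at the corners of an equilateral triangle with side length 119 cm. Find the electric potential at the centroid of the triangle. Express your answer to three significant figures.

The total potential is the scalar sum of each charge's contribution, V = Σ kqᵢ/rᵢ.
The distance from each vertex to the centroid is a/√3 = 0.687 m.
V = k[(1.44×10⁻⁹)/(0.687) + (-7.83×10⁻⁹)/(0.687) + (-5.33×10⁻⁹)/(0.687)] = -153 V.

-153 V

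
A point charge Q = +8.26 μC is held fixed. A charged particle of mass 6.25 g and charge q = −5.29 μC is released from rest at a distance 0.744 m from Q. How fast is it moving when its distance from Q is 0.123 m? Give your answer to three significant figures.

29.2 m/s

Only the electrostatic force acts, so mechanical energy is conserved: ½mv² = U₁ − U₂ = kQq(1/r₁ − 1/r₂).
U₁ − U₂ = (8.99×10⁹ N·m²/C²)(8.26×10⁻⁶ C)(-5.29×10⁻⁶ C)(1/0.744 − 1/0.123) = 2.67 J.
v = √(2·2.67/6.25×10⁻³) = 29.2 m/s.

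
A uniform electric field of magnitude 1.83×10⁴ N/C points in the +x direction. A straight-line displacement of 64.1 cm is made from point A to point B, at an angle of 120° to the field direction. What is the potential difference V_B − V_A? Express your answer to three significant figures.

Only the component of displacement along E changes the potential: ΔV = −E·d·cosθ.
ΔV = −(1.83×10⁴ V/m)(0.641 m)cos120° = 5870 V.

5870 V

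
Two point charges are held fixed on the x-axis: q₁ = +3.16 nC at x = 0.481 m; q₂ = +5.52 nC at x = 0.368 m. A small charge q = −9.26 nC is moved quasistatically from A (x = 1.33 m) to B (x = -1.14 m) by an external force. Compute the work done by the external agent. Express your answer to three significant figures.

For quasistatic motion the external work equals the change in potential energy: W_ext = qΔV = q(V_B − V_A).
At A: distances to the source charges are 0.849 m, 0.962 m; V_A = Σ kqᵢ/rᵢ = 85.0 V.
At B: distances to the source charges are 1.62 m, 1.51 m; V_B = Σ kqᵢ/rᵢ = 50.4 V.
ΔV = V_B − V_A = -34.6 V.
W_ext = qΔV = (-9.26×10⁻⁹ C)(-34.6 V) = 3.21×10⁻⁷ J.

3.21×10⁻⁷ J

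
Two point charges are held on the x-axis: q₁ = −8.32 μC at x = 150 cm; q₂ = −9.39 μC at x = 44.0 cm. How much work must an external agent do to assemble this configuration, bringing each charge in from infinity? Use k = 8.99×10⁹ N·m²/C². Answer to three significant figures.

The work to assemble the configuration equals its total potential energy, U = Σ kqᵢqⱼ/rᵢⱼ over all pairs.
Pair separations: r₁₂ = 1.06 m.
U = (0.663) = 0.663 J.

0.663 J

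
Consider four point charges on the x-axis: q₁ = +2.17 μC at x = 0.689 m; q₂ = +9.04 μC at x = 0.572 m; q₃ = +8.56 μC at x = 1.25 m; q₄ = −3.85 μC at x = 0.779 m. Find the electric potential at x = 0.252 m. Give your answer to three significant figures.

3.10×10⁵ V

The total potential is the scalar sum of each charge's contribution, V = Σ kqᵢ/rᵢ.
Distances from the field point to each charge: r₁ = 0.437 m, r₂ = 0.320 m, r₃ = 0.998 m, r₄ = 0.527 m.
V = k[(2.17×10⁻⁶)/(0.437) + (9.04×10⁻⁶)/(0.320) + (8.56×10⁻⁶)/(0.998) + (-3.85×10⁻⁶)/(0.527)] = 3.10×10⁵ V.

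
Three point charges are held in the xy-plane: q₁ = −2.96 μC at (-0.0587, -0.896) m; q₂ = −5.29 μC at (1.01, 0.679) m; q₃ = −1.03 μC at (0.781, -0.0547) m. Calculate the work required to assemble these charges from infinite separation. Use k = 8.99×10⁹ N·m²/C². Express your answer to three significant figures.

The work to assemble the configuration equals its total potential energy, U = Σ kqᵢqⱼ/rᵢⱼ over all pairs.
Pair separations: r₁₂ = 1.90 m, r₁₃ = 1.19 m, r₂₃ = 0.769 m.
U = (0.0740) + (0.0231) + (0.0637) = 0.161 J.

0.161 J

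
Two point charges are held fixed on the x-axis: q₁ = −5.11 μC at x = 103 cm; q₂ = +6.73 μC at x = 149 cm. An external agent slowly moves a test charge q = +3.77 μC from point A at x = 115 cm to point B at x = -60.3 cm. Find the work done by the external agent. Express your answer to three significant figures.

For quasistatic motion the external work equals the change in potential energy: W_ext = qΔV = q(V_B − V_A).
At A: distances to the source charges are 0.120 m, 0.340 m; V_A = Σ kqᵢ/rᵢ = -2.05×10⁵ V.
At B: distances to the source charges are 1.63 m, 2.09 m; V_B = Σ kqᵢ/rᵢ = 776 V.
ΔV = V_B − V_A = 2.06×10⁵ V.
W_ext = qΔV = (3.77×10⁻⁶ C)(2.06×10⁵ V) = 0.775 J.

0.775 J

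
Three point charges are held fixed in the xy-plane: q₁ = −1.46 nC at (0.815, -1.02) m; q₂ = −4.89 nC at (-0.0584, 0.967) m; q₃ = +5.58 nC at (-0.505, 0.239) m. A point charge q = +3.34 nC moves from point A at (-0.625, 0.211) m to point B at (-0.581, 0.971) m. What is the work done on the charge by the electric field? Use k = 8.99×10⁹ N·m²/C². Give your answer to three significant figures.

1.25×10⁻⁶ J

The work done by the electric force is W_field = −ΔU = −q(V_B − V_A) = q(V_A − V_B).
At A: distances to the source charges are 1.89 m, 0.945 m, 0.123 m; V_A = Σ kqᵢ/rᵢ = 354 V.
At B: distances to the source charges are 2.43 m, 0.523 m, 0.736 m; V_B = Σ kqᵢ/rᵢ = -21.4 V.
ΔV = V_B − V_A = -375 V.
W_field = −qΔV = −(3.34×10⁻⁹ C)(-375 V) = 1.25×10⁻⁶ J.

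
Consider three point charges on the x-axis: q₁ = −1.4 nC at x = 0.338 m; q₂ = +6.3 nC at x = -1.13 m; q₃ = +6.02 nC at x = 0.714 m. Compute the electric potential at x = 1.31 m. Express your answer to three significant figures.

The total potential is the scalar sum of each charge's contribution, V = Σ kqᵢ/rᵢ.
Distances from the field point to each charge: r₁ = 0.972 m, r₂ = 2.44 m, r₃ = 0.596 m.
V = k[(-1.40×10⁻⁹)/(0.972) + (6.30×10⁻⁹)/(2.44) + (6.02×10⁻⁹)/(0.596)] = 101 V.

101 V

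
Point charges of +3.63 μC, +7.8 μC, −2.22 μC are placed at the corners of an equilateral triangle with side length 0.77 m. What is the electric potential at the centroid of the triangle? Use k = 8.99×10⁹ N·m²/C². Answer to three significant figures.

1.86×10⁵ V

The total potential is the scalar sum of each charge's contribution, V = Σ kqᵢ/rᵢ.
The distance from each vertex to the centroid is a/√3 = 0.445 m.
V = k[(3.63×10⁻⁶)/(0.445) + (7.80×10⁻⁶)/(0.445) + (-2.22×10⁻⁶)/(0.445)] = 1.86×10⁵ V.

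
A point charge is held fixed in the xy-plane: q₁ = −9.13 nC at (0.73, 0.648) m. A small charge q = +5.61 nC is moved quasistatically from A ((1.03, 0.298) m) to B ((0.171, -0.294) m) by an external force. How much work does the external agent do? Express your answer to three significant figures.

For quasistatic motion the external work equals the change in potential energy: W_ext = qΔV = q(V_B − V_A).
At A: distance to the source charge is 0.461 m; V_A = kq₁/r = -178 V.
At B: distance to the source charge is 1.10 m; V_B = kq₁/r = -74.9 V.
ΔV = V_B − V_A = 103 V.
W_ext = qΔV = (5.61×10⁻⁹ C)(103 V) = 5.79×10⁻⁷ J.

5.79×10⁻⁷ J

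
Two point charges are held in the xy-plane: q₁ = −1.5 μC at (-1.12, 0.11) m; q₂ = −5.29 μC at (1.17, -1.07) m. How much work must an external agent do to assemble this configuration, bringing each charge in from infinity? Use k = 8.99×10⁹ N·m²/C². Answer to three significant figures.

The assembly work is the sum of pairwise potential energies, U = Σ_{i<j} kqᵢqⱼ/rᵢⱼ.
Pair separations: r₁₂ = 2.58 m.
U = (0.0277) = 0.0277 J.

0.0277 J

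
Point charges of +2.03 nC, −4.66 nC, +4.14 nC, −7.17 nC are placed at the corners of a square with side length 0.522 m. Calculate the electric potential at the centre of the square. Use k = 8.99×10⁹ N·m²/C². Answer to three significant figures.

Electric potential is a scalar, so the contributions from each charge add algebraically: V = Σ kqᵢ/rᵢ.
The distance from each corner to the centre is a√2/2 = 0.369 m.
V = k[(2.03×10⁻⁹)/(0.369) + (-4.66×10⁻⁹)/(0.369) + (4.14×10⁻⁹)/(0.369) + (-7.17×10⁻⁹)/(0.369)] = -138 V.

-138 V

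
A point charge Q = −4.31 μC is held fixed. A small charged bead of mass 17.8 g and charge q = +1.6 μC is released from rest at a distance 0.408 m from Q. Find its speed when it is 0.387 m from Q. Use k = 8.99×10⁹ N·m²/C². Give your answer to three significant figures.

0.963 m/s

Only the electrostatic force acts, so mechanical energy is conserved: ½mv² = U₁ − U₂ = kQq(1/r₁ − 1/r₂).
U₁ − U₂ = (8.99×10⁹ N·m²/C²)(-4.31×10⁻⁶ C)(1.60×10⁻⁶ C)(1/0.408 − 1/0.387) = 8.25×10⁻³ J.
v = √(2·8.25×10⁻³/0.0178) = 0.963 m/s.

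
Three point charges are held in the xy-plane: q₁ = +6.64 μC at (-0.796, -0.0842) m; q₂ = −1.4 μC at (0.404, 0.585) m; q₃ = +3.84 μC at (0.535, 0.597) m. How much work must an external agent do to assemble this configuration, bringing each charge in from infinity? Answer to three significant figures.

The assembly work is the sum of pairwise potential energies, U = Σ_{i<j} kqᵢqⱼ/rᵢⱼ.
Pair separations: r₁₂ = 1.37 m, r₁₃ = 1.50 m, r₂₃ = 0.132 m.
U = (-0.0608) + (0.153) + (-0.367) = -0.275 J.

-0.275 J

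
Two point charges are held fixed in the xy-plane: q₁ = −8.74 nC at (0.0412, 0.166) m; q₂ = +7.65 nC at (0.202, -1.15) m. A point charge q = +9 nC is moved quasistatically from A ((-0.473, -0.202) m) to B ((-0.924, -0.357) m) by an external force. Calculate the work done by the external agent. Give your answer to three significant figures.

3.92×10⁻⁷ J

For quasistatic motion the external work equals the change in potential energy: W_ext = qΔV = q(V_B − V_A).
At A: distances to the source charges are 0.632 m, 1.16 m; V_A = Σ kqᵢ/rᵢ = -65.2 V.
At B: distances to the source charges are 1.10 m, 1.38 m; V_B = Σ kqᵢ/rᵢ = -21.6 V.
ΔV = V_B − V_A = 43.5 V.
W_ext = qΔV = (9.00×10⁻⁹ C)(43.5 V) = 3.92×10⁻⁷ J.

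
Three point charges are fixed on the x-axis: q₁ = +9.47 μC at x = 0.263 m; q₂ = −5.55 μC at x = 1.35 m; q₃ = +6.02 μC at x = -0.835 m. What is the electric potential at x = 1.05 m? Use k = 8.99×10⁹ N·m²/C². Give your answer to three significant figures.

-2.94×10⁴ V

Electric potential is a scalar, so the contributions from each charge add algebraically: V = Σ kqᵢ/rᵢ.
Distances from the field point to each charge: r₁ = 0.787 m, r₂ = 0.300 m, r₃ = 1.89 m.
V = k[(9.47×10⁻⁶)/(0.787) + (-5.55×10⁻⁶)/(0.300) + (6.02×10⁻⁶)/(1.89)] = -2.94×10⁴ V.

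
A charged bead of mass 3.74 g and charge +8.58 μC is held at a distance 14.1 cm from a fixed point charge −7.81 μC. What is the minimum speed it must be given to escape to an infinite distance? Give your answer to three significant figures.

47.8 m/s

To just escape, total mechanical energy must reach zero at infinity: ½mv²_min + U = 0, so ½mv²_min = −U = |kQq|/r.
|U| = |kQq|/r = (8.99×10⁹ N·m²/C²)(7.81×10⁻⁶)(8.58×10⁻⁶)/(0.141) = 4.27 J.
v_min = √(2|U|/m) = √(2·4.27/3.74×10⁻³) = 47.8 m/s.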